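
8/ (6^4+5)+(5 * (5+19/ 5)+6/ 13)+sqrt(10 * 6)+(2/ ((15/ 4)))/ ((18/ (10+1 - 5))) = 2 * sqrt(15)+33978994/ 761085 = 52.39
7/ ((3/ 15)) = 35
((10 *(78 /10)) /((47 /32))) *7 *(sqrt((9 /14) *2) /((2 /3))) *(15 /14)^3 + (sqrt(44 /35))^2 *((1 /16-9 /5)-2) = -3289 /700 + 4738500 *sqrt(7) /16121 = 772.98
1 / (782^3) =1 / 478211768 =0.00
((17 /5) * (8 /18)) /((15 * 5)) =68 /3375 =0.02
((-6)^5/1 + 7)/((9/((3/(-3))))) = 7769/9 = 863.22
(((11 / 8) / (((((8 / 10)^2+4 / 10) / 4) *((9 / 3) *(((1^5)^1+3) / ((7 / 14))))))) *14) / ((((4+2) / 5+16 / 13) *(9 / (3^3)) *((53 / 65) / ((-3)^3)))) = -126.07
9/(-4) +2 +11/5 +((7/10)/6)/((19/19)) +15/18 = 29/10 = 2.90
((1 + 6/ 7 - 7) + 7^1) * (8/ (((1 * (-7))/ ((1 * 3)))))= -312/ 49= -6.37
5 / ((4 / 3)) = 15 / 4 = 3.75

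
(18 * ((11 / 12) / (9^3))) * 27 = 11 / 18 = 0.61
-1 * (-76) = 76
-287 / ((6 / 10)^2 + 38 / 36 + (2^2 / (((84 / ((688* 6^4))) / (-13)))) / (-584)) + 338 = 73504675316 / 217664707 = 337.70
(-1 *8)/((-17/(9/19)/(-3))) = -216/323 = -0.67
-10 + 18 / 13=-112 / 13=-8.62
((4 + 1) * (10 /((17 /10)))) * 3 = 1500 /17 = 88.24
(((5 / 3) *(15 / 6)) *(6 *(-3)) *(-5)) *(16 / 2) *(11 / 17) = 33000 / 17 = 1941.18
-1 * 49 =-49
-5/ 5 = -1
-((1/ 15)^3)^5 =-1/ 437893890380859375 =-0.00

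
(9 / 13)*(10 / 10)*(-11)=-99 / 13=-7.62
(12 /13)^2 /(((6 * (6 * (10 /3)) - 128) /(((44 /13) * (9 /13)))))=-7128 /28561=-0.25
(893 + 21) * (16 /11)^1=14624 /11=1329.45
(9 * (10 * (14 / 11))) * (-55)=-6300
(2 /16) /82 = 1 /656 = 0.00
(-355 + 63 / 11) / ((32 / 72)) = -17289 / 22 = -785.86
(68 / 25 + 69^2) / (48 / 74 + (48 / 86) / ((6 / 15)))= 189476963 / 81300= 2330.59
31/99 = 0.31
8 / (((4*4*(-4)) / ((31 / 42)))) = -0.09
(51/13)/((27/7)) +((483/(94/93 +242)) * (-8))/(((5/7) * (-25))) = 78810536/41315625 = 1.91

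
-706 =-706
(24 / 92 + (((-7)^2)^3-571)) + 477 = 2703771 / 23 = 117555.26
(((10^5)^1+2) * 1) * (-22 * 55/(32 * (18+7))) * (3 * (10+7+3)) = -9075181.50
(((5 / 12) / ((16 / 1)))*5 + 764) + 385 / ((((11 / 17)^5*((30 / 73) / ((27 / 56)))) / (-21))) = -232929179315 / 2811072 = -82861.34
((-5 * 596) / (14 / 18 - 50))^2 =719312400 / 196249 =3665.30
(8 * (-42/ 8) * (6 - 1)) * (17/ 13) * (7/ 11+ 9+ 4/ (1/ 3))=-849660/ 143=-5941.68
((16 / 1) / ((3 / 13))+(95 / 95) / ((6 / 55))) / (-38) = -157 / 76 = -2.07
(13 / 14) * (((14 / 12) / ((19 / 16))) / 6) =26 / 171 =0.15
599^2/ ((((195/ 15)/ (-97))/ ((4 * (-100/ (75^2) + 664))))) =-1599856343696/ 225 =-7110472638.65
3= 3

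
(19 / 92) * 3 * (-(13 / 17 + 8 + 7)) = -3819 / 391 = -9.77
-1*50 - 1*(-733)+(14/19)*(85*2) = 15357/19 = 808.26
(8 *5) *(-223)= -8920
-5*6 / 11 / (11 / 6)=-180 / 121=-1.49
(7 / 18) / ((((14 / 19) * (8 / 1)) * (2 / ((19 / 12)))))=361 / 6912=0.05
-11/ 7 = -1.57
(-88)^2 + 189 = 7933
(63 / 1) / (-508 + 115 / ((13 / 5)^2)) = -3549 / 27659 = -0.13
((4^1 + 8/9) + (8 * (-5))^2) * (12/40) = 481.47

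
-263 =-263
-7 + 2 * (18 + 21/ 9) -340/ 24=19.50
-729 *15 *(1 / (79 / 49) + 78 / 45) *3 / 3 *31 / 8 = -63028611 / 632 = -99728.81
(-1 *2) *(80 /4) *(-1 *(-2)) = -80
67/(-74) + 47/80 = -941/2960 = -0.32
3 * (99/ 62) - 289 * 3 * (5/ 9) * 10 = -895009/ 186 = -4811.88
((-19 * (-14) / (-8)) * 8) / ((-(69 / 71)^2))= 1340906 / 4761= 281.64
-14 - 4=-18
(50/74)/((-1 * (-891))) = 25/32967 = 0.00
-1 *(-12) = 12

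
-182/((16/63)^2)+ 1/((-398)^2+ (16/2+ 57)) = -57235674823/20284032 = -2821.71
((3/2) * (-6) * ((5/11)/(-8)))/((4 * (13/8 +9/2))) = 45/2156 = 0.02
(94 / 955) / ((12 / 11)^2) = 0.08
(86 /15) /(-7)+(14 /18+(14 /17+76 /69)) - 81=-9744358 /123165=-79.12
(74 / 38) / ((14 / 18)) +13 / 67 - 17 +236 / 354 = -364519 / 26733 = -13.64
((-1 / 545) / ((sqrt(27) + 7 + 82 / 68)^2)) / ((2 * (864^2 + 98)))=-1167271 / 16383226720182795 + 609212 * sqrt(3) / 16383226720182795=-0.00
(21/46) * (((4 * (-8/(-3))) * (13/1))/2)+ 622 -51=13861/23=602.65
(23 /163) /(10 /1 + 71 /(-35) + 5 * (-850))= -805 /24200773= -0.00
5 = 5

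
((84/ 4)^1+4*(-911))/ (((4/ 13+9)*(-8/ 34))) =800683/ 484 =1654.30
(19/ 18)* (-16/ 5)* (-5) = 152/ 9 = 16.89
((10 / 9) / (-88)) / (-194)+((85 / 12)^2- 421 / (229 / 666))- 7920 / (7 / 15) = -496581349249 / 27366416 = -18145.65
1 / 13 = 0.08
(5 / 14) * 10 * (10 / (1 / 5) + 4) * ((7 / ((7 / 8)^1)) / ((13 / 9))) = 97200 / 91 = 1068.13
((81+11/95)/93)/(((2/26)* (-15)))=-100178/132525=-0.76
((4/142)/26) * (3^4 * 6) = 486/923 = 0.53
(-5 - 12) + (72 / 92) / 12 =-779 / 46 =-16.93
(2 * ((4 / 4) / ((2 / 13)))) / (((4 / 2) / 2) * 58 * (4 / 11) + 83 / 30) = 4290 / 7873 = 0.54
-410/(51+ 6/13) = -5330/669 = -7.97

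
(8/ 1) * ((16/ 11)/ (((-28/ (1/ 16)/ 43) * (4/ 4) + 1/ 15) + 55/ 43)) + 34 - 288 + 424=2715170/ 16093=168.72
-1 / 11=-0.09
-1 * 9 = -9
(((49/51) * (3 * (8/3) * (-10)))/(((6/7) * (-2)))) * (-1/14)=-490/153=-3.20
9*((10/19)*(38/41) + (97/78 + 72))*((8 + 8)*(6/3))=21234.64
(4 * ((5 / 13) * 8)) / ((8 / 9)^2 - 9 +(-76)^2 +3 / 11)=8910 / 4175717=0.00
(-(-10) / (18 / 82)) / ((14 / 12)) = 820 / 21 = 39.05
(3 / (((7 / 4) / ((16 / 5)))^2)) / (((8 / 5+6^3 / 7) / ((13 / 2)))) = 4992 / 2485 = 2.01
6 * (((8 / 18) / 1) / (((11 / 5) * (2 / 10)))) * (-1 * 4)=-800 / 33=-24.24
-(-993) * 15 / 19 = 14895 / 19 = 783.95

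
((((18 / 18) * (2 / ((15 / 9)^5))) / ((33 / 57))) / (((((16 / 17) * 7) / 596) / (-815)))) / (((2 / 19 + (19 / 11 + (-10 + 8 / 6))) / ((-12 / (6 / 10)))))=-217313907102 / 3749375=-57960.04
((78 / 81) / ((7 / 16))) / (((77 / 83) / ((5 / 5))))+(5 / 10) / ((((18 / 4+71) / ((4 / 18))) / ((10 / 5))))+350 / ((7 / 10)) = 1103971696 / 2197503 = 502.38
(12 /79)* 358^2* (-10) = -15379680 /79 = -194679.49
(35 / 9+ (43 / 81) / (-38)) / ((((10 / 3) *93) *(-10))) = -11927 / 9541800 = -0.00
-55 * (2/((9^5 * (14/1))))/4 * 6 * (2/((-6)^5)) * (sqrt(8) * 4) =55 * sqrt(2)/133923132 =0.00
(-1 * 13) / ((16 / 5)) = -65 / 16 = -4.06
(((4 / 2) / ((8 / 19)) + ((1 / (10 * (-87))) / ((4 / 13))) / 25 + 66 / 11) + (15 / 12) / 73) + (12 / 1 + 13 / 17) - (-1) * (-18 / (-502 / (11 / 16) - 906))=22873951891133 / 971595033000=23.54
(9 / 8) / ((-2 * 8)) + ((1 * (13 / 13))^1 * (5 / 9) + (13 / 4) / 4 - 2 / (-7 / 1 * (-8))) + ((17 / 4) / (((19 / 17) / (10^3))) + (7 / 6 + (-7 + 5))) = 582689683 / 153216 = 3803.06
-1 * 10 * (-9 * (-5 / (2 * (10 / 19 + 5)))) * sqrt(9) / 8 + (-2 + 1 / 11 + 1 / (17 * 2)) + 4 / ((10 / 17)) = -10.35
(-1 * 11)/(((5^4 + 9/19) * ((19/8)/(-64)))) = 1408/2971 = 0.47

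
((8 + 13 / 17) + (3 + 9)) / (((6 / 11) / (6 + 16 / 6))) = 329.93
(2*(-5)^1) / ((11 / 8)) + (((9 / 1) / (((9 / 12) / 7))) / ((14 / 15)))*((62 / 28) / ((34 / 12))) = 82550 / 1309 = 63.06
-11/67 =-0.16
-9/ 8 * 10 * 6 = -135/ 2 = -67.50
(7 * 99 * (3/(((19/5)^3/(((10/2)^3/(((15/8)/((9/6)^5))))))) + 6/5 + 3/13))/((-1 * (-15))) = 11991423213/8916700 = 1344.83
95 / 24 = 3.96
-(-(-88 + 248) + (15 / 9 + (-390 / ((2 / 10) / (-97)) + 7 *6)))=-567101 / 3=-189033.67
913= 913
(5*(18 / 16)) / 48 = 15 / 128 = 0.12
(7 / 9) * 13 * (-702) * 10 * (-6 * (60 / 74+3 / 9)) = 18028920 / 37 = 487268.11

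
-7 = -7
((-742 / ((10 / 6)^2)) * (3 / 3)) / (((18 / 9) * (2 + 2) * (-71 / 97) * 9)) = 35987 / 7100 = 5.07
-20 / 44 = -5 / 11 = -0.45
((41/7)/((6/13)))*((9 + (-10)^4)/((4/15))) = 26673985/56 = 476321.16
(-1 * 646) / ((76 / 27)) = -459 / 2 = -229.50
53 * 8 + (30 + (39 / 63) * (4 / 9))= 85858 / 189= 454.28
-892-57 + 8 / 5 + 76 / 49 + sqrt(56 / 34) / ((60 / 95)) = -231733 / 245 + 19*sqrt(119) / 102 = -943.82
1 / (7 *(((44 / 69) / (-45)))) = -10.08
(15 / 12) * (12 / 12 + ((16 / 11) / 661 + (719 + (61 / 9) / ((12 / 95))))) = 3037650665 / 3141072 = 967.07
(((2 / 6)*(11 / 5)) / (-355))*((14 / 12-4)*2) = 187 / 15975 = 0.01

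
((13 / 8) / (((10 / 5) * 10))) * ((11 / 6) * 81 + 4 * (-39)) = -0.61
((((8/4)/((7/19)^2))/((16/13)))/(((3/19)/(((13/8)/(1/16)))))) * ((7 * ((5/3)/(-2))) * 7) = -5795855/72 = -80497.99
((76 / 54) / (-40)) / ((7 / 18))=-19 / 210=-0.09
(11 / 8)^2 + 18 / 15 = 989 / 320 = 3.09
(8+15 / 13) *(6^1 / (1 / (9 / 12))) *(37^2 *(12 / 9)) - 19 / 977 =954984035 / 12701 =75189.67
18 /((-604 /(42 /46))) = -189 /6946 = -0.03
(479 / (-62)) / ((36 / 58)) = -13891 / 1116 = -12.45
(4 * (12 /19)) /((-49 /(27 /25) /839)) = -46.72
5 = 5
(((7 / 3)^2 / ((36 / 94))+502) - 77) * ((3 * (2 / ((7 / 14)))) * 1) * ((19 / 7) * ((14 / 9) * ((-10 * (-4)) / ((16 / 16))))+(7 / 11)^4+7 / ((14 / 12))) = 3282507468158 / 3557763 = 922632.41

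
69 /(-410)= -69 /410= -0.17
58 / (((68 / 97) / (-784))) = -1102696 / 17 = -64864.47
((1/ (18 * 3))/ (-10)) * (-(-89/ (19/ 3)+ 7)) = -0.01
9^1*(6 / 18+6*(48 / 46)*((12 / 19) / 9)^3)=476343 / 157757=3.02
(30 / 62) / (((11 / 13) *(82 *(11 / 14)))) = 1365 / 153791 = 0.01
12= 12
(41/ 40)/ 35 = 41/ 1400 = 0.03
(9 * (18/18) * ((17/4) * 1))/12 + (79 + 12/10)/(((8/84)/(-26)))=-1751313/80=-21891.41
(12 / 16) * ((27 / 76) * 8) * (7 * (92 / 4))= 13041 / 38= 343.18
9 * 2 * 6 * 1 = 108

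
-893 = -893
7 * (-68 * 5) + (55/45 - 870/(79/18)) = -1832251/711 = -2577.01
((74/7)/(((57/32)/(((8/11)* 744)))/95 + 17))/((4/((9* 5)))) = 264268800/37775437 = 7.00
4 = 4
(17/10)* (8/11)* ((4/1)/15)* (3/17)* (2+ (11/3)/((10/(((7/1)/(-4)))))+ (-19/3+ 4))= -78/1375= -0.06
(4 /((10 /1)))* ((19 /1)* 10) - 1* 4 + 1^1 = 73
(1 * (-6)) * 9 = -54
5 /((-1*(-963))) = 5 /963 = 0.01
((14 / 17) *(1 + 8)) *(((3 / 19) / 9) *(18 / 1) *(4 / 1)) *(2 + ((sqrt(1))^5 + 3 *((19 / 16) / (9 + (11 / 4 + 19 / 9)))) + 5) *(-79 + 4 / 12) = -980158032 / 161177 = -6081.25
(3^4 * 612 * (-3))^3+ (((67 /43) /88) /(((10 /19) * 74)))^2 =-25789254152795022788752197071 /7840896025600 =-3289069778325696.00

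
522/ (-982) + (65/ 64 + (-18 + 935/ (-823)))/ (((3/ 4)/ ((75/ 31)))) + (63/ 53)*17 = -411921527751/ 10622796784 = -38.78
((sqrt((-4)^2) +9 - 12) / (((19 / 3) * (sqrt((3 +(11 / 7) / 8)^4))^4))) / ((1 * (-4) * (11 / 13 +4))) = -44904466087936 / 60075736466656684377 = -0.00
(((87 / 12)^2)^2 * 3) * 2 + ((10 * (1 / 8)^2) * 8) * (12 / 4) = 2122323 / 128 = 16580.65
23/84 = 0.27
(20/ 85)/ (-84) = -1/ 357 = -0.00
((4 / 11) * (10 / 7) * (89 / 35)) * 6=4272 / 539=7.93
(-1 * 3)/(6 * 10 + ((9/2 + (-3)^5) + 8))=6/341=0.02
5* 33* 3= 495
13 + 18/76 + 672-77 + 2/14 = 161829/266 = 608.38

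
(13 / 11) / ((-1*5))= -0.24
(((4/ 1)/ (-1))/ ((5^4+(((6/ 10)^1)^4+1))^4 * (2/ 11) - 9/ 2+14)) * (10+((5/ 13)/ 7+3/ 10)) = -1405883789062500/ 948496833004049364262591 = -0.00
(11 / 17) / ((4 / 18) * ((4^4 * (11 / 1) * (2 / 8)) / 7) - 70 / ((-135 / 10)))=2079 / 88468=0.02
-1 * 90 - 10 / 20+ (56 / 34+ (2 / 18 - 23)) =-34193 / 306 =-111.74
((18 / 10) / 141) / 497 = 3 / 116795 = 0.00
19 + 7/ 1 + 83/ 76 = 2059/ 76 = 27.09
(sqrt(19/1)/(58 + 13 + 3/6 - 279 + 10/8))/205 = -0.00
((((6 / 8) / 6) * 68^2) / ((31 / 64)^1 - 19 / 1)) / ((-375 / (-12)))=-147968 / 148125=-1.00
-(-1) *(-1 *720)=-720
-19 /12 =-1.58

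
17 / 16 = 1.06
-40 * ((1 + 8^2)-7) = -2320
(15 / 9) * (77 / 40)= 3.21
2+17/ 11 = 39/ 11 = 3.55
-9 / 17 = -0.53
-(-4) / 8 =1 / 2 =0.50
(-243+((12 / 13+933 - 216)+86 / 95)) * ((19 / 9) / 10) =100.45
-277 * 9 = -2493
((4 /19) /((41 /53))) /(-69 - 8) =-212 /59983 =-0.00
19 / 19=1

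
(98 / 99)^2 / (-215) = -9604 / 2107215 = -0.00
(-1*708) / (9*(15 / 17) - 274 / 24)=144432 / 709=203.71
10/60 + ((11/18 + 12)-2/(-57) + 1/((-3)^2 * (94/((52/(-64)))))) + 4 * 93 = 10996385/28576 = 384.81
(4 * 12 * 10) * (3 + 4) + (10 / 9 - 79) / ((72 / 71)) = 2127509 / 648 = 3283.19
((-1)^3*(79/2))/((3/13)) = -1027/6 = -171.17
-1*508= -508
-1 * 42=-42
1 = 1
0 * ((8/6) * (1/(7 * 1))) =0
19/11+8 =107/11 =9.73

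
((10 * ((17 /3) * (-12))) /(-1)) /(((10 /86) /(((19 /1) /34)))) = 3268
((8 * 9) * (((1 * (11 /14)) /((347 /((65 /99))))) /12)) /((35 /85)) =1105 /51009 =0.02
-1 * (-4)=4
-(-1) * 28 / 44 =7 / 11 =0.64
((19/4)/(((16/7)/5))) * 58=19285/32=602.66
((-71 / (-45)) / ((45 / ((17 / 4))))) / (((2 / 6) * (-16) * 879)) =-1207 / 37972800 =-0.00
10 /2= 5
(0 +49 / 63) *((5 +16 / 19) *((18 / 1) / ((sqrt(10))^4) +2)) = 28231 / 2850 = 9.91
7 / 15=0.47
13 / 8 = 1.62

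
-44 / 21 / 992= -11 / 5208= -0.00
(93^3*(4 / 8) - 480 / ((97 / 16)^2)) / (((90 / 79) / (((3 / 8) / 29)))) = 199289330329 / 43657760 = 4564.81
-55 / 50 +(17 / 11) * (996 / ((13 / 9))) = 1522307 / 1430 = 1064.55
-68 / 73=-0.93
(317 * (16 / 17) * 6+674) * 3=125670 / 17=7392.35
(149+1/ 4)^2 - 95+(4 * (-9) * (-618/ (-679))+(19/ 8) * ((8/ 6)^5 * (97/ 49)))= 409649963771/ 18479664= 22167.61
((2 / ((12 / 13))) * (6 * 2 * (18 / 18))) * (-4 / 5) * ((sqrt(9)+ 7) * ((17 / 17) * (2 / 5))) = -416 / 5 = -83.20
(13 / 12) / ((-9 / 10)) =-65 / 54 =-1.20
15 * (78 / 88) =585 / 44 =13.30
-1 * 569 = -569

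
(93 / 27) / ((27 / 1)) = 31 / 243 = 0.13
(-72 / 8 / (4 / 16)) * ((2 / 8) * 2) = -18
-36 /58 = -18 /29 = -0.62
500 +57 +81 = 638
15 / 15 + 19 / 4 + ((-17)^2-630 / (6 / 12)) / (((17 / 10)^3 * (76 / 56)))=-52229019 / 373388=-139.88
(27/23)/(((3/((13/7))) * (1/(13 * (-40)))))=-60840/161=-377.89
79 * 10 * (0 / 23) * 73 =0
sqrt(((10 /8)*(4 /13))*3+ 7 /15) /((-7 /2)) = -4*sqrt(15405) /1365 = -0.36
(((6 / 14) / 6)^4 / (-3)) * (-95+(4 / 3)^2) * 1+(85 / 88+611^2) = 4259436392011 / 11409552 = 373321.97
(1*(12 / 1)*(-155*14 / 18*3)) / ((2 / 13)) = -28210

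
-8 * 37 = -296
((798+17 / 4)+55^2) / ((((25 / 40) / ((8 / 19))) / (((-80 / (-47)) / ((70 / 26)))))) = 7278336 / 4465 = 1630.09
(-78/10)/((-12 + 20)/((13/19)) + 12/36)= -1521/2345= -0.65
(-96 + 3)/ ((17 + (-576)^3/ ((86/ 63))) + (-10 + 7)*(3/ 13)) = 51987/ 78256659556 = 0.00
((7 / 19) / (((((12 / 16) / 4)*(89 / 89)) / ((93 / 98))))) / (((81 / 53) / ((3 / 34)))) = 6572 / 61047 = 0.11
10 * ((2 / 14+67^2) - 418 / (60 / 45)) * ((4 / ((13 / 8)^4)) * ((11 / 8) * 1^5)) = 6584821760 / 199927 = 32936.13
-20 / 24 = -5 / 6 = -0.83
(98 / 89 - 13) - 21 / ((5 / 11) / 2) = -46413 / 445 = -104.30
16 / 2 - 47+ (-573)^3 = -188132556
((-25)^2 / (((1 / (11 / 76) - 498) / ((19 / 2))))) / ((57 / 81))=-17.18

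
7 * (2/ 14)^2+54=379/ 7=54.14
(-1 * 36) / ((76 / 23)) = -207 / 19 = -10.89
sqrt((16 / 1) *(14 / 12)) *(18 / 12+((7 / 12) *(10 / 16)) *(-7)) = -101 *sqrt(42) / 144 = -4.55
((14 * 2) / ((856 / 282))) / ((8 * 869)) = 987 / 743864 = 0.00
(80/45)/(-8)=-2/9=-0.22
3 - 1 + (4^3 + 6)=72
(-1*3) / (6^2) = -1 / 12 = -0.08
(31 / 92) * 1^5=31 / 92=0.34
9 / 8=1.12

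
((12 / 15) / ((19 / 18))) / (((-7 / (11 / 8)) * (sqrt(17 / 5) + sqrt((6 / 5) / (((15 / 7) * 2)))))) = -0.06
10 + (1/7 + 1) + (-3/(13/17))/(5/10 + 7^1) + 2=12.62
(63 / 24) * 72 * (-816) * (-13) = 2004912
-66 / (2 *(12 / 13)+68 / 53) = -2067 / 98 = -21.09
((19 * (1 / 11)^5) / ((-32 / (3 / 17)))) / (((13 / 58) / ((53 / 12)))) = -29203 / 2277905344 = -0.00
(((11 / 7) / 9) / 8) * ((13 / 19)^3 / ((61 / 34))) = 410839 / 105436548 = 0.00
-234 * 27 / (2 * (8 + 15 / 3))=-243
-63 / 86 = -0.73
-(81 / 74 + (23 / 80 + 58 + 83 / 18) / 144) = -5874659 / 3836160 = -1.53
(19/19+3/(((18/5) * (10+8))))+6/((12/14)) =869/108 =8.05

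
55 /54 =1.02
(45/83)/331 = 0.00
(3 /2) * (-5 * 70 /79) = -525 /79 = -6.65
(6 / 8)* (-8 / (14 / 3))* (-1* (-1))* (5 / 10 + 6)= -117 / 14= -8.36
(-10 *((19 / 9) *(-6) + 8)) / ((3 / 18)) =280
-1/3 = -0.33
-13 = -13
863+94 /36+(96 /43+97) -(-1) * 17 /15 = 3738331 /3870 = 965.98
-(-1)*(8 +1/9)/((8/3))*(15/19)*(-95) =-1825/8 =-228.12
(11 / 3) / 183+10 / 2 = 2756 / 549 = 5.02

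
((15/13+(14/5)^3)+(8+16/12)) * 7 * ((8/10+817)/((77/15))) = 646638549/17875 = 36175.58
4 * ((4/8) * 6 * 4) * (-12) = -576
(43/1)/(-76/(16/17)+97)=172/65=2.65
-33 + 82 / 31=-941 / 31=-30.35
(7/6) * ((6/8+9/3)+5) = 10.21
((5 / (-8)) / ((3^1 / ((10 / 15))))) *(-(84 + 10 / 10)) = 425 / 36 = 11.81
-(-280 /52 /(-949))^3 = -343000 /1877710756753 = -0.00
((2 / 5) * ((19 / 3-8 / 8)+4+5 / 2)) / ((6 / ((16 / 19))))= 568 / 855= 0.66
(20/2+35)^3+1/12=91125.08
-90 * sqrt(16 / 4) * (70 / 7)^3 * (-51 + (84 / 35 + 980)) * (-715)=119871180000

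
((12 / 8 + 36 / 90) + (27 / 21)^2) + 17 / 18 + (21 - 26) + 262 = 576602 / 2205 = 261.50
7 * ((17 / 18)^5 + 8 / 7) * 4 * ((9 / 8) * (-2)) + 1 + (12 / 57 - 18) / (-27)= -469437941 / 3989088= -117.68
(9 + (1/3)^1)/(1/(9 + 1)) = 280/3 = 93.33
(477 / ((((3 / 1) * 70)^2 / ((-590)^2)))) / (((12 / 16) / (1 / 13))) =737972 / 1911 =386.17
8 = 8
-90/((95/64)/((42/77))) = -6912/209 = -33.07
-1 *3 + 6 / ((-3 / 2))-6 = -13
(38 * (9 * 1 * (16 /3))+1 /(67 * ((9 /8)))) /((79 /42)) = 15398320 /15879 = 969.73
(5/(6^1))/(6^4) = 5/7776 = 0.00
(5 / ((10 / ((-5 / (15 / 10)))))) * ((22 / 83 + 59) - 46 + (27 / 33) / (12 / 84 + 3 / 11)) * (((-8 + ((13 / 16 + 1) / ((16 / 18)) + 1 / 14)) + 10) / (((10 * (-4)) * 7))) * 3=149017863 / 133267456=1.12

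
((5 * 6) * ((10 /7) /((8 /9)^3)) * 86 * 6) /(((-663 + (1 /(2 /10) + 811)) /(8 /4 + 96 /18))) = 2873475 /1904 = 1509.18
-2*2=-4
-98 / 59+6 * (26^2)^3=109356184606 / 59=1853494654.34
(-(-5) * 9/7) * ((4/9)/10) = 0.29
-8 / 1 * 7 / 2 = -28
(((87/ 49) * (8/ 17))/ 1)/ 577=696/ 480641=0.00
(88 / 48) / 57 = 11 / 342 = 0.03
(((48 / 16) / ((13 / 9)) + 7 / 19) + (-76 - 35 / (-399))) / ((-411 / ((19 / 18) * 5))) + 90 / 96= 4341475 / 2308176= 1.88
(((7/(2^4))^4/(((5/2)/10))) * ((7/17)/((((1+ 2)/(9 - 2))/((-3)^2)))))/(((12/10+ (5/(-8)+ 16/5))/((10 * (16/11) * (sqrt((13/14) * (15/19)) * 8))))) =1260525 * sqrt(51870)/8584048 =33.44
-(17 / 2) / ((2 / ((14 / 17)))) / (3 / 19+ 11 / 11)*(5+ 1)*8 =-1596 / 11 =-145.09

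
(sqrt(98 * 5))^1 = 7 * sqrt(10) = 22.14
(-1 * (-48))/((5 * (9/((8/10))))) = 64/75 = 0.85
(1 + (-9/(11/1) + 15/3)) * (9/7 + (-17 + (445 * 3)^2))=711101505/77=9235084.48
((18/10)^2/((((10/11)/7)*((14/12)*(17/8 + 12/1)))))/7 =0.22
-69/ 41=-1.68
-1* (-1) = 1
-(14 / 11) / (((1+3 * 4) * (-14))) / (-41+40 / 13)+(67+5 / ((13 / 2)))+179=17396971 / 70499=246.77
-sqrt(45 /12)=-1.94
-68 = -68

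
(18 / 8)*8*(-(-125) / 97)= 2250 / 97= 23.20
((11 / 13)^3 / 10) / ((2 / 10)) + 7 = 32089 / 4394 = 7.30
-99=-99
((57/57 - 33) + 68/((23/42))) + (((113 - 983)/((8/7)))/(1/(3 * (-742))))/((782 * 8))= 4542365/12512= 363.04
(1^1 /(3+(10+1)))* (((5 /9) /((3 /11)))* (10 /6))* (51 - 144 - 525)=-28325 /189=-149.87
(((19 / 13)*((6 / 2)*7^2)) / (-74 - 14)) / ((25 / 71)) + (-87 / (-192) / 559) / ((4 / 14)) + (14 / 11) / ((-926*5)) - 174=-1648347249777 / 9110358400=-180.93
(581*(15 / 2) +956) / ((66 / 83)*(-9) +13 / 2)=-882041 / 109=-8092.12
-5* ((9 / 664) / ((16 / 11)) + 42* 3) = -6693615 / 10624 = -630.05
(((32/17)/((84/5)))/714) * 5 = 100/127449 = 0.00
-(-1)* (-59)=-59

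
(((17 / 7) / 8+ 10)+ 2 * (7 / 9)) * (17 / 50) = 101609 / 25200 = 4.03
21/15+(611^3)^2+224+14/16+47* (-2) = 2081168542518211731/40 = 52029213562955293.28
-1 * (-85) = 85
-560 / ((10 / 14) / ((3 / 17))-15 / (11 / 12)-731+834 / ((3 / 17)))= -1617 / 11500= -0.14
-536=-536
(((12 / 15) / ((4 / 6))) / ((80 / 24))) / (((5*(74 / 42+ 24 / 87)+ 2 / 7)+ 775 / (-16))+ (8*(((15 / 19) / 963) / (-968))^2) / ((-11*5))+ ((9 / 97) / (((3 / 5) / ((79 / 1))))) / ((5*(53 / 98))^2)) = -47715853441271679384336 / 4810317187756879842588005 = -0.01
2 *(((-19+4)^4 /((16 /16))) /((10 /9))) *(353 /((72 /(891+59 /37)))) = 59019526125 /148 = 398780581.93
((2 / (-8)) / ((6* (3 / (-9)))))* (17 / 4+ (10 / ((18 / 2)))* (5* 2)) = 553 / 288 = 1.92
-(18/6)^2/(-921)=3/307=0.01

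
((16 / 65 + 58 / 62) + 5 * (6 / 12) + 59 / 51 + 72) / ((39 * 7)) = 15792617 / 56109690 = 0.28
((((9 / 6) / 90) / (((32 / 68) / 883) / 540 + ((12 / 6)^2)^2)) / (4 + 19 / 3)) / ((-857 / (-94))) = 19048959 / 1722804170108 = 0.00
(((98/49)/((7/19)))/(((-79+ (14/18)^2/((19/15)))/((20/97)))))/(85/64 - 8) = 12476160/5839540553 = 0.00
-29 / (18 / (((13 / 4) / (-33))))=377 / 2376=0.16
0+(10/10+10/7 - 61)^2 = 168100/49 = 3430.61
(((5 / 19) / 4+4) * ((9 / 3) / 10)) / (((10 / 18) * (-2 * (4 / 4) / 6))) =-25029 / 3800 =-6.59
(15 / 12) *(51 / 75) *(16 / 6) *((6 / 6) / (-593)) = -34 / 8895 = -0.00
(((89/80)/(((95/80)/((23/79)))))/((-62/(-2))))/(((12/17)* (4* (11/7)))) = 243593/122841840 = 0.00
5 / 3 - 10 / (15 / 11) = -17 / 3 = -5.67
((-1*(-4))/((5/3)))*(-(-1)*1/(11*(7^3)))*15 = 36/3773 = 0.01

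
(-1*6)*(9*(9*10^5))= -48600000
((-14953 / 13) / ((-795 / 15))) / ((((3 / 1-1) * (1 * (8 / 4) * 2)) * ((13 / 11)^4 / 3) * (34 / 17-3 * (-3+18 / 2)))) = -656780619 / 2518851712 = -0.26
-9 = -9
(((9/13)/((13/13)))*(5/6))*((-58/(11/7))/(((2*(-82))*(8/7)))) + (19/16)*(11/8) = 1310627/750464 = 1.75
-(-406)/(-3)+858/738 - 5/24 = -132229/984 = -134.38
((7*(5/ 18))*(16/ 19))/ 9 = 280/ 1539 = 0.18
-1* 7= -7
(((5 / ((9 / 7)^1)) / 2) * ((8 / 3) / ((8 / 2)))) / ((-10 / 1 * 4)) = -7 / 216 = -0.03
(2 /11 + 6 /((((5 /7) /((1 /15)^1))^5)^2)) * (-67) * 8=-2012269595616104386208 /20648288726806640625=-97.45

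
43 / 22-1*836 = -18349 / 22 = -834.05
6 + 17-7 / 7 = 22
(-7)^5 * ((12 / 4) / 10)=-50421 / 10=-5042.10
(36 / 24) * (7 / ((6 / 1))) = 7 / 4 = 1.75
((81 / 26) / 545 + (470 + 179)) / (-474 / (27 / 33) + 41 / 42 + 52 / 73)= -4699366021 / 4182651005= -1.12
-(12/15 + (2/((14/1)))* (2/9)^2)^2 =-5234944/8037225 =-0.65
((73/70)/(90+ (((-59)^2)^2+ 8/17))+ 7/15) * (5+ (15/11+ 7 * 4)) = 16517190987/1029983375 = 16.04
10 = 10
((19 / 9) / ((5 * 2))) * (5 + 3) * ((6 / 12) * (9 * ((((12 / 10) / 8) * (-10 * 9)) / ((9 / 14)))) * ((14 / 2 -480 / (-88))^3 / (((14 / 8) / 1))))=-1172536968 / 6655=-176188.88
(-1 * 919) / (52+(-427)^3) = 919 / 77854431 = 0.00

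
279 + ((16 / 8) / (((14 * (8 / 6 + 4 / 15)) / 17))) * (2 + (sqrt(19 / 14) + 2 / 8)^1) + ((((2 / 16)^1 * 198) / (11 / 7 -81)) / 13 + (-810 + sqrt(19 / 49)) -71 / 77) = -2353256209 / 4452448 + sqrt(19) / 7 + 85 * sqrt(266) / 784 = -526.14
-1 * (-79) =79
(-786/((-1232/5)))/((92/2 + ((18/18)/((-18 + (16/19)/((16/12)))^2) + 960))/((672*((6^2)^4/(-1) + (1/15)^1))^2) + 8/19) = 8408564134661703652738560/1109880917520100530716467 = 7.58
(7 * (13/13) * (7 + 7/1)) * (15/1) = 1470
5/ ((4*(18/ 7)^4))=12005/ 419904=0.03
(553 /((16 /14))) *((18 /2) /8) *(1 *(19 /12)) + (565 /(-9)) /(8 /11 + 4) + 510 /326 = 4150761817 /4882176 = 850.19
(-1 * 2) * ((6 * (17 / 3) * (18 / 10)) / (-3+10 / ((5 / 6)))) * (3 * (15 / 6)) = -102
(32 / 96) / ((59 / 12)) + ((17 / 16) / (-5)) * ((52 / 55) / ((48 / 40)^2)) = -6703 / 93456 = -0.07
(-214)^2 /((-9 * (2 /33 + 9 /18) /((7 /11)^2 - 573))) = 6345860128 /1221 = 5197264.64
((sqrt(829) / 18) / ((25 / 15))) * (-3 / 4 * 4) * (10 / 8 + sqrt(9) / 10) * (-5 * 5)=31 * sqrt(829) / 8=111.57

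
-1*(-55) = 55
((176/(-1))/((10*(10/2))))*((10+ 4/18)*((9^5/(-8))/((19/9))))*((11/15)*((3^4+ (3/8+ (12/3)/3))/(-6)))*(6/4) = -7248927411/3800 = -1907612.48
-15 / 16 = -0.94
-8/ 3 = -2.67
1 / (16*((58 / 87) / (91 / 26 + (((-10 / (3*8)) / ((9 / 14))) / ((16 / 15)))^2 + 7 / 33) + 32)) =3723755 / 1916294656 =0.00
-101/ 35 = -2.89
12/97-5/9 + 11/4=8095/3492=2.32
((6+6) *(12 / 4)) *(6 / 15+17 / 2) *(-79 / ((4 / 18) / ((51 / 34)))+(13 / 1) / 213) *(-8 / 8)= 121291959 / 710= 170833.75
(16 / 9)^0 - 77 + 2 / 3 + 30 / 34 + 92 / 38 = -69797 / 969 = -72.03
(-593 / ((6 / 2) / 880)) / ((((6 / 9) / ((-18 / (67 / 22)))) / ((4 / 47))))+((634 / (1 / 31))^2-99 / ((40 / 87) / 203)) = 48666819084149 / 125960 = 386367252.18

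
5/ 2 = 2.50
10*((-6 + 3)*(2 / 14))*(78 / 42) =-390 / 49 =-7.96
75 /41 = 1.83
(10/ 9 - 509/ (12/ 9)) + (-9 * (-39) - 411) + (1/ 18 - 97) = -6451/ 12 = -537.58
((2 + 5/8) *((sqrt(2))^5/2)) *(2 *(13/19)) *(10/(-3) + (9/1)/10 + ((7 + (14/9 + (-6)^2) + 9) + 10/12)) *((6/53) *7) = 1489306 *sqrt(2)/5035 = 418.31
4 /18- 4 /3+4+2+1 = 53 /9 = 5.89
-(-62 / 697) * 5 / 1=310 / 697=0.44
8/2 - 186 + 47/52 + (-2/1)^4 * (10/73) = -178.90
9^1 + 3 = 12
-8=-8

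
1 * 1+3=4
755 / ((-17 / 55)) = -41525 / 17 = -2442.65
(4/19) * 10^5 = 21052.63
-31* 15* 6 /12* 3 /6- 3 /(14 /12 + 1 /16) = -28011 /236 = -118.69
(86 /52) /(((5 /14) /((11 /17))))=3311 /1105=3.00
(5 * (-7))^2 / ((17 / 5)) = 6125 / 17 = 360.29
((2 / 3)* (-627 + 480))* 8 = -784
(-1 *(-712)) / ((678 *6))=0.18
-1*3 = -3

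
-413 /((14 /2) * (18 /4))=-118 /9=-13.11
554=554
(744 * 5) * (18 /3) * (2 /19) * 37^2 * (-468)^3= -6264193914501120 /19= -329694416552690.53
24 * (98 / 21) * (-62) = -6944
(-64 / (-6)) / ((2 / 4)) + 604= 1876 / 3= 625.33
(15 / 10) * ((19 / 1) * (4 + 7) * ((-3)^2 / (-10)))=-5643 / 20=-282.15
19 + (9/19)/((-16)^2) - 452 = -2106103/4864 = -433.00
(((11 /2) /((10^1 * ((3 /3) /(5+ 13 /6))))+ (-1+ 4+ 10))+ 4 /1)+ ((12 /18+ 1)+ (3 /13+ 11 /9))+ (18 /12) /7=795269 /32760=24.28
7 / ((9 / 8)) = 56 / 9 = 6.22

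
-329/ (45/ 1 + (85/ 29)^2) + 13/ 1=309221/ 45070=6.86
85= 85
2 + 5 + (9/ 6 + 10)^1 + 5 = 47/ 2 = 23.50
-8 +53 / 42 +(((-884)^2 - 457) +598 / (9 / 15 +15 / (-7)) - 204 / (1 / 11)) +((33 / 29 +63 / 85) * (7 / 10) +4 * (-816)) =775097.98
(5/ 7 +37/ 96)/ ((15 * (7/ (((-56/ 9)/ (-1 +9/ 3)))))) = -739/ 22680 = -0.03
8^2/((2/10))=320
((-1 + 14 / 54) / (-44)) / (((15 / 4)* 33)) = 4 / 29403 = 0.00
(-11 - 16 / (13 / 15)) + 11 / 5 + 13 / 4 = -6243 / 260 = -24.01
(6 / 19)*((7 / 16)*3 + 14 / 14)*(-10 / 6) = -185 / 152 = -1.22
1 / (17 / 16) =0.94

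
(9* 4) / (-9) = -4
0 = 0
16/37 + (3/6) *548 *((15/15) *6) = 60844/37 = 1644.43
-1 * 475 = -475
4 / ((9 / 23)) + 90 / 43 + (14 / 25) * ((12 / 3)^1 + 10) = 195002 / 9675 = 20.16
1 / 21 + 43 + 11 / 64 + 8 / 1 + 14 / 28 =69511 / 1344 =51.72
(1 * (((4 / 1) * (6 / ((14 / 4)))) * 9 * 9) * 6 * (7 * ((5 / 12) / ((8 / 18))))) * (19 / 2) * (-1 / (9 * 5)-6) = -1251207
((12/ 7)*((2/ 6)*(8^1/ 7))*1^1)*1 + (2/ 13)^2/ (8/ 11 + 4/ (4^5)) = 11687008/ 17050579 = 0.69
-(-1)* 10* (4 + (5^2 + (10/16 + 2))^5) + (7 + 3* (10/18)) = 7907746868579/49152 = 160883521.90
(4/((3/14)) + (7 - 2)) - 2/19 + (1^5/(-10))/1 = 13373/570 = 23.46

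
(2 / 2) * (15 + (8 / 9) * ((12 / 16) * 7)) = 59 / 3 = 19.67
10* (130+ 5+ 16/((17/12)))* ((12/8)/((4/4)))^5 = 3021705/272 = 11109.21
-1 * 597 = -597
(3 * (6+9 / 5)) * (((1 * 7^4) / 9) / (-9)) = -693.62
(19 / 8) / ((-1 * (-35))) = 19 / 280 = 0.07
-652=-652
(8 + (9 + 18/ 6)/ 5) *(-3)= -156/ 5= -31.20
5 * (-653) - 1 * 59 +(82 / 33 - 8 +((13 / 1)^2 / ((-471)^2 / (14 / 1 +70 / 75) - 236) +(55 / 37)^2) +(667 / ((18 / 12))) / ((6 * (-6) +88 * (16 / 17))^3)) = -41378451030865397871451 / 12436083353780162912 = -3327.29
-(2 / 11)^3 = -8 / 1331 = -0.01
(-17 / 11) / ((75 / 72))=-408 / 275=-1.48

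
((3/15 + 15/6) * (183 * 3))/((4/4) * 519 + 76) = 14823/5950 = 2.49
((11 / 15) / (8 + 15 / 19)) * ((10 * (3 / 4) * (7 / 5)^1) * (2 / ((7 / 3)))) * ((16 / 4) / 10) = 0.30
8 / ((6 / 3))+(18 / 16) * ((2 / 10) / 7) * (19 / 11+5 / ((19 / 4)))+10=117787 / 8360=14.09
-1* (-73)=73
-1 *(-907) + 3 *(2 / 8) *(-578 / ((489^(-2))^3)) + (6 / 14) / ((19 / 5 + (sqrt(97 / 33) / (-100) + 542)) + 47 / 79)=-51021326624534572526947742890464053 / 8608143340129522 + 1872300 *sqrt(3201) / 4304071670064761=-5927100027096770286.50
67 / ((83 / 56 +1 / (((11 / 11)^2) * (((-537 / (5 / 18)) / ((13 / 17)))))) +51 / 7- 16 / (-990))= 16954743960 / 2222747497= 7.63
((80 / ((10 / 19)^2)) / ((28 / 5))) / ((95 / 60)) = 228 / 7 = 32.57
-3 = -3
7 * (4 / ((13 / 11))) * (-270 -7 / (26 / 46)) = -1130668 / 169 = -6690.34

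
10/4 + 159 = 323/2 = 161.50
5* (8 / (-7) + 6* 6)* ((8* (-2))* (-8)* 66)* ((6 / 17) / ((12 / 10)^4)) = 268400000 / 1071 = 250606.91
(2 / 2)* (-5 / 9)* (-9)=5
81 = 81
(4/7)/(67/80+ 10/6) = 960/4207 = 0.23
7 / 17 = 0.41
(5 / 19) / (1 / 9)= 45 / 19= 2.37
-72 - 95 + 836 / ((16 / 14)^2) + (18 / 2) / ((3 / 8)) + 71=9089 / 16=568.06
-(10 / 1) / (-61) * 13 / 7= 130 / 427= 0.30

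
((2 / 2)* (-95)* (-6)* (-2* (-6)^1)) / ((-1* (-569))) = 6840 / 569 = 12.02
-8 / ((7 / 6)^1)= -48 / 7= -6.86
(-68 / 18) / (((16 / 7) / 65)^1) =-7735 / 72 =-107.43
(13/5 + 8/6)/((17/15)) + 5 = 144/17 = 8.47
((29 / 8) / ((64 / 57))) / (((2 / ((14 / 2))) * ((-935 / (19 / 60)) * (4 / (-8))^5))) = 73283 / 598400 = 0.12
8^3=512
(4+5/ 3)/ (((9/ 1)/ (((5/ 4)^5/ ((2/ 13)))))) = 690625/ 55296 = 12.49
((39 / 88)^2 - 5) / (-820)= 37199 / 6350080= 0.01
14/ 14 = 1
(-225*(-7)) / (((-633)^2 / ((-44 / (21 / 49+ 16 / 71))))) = -153076 / 578773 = -0.26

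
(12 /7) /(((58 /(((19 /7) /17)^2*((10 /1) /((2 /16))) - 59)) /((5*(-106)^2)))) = -271895132520 /2874683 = -94582.65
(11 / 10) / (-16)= -11 / 160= -0.07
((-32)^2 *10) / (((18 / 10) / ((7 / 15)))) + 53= 73111 / 27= 2707.81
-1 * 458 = -458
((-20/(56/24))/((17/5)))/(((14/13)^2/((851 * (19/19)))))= -10786425/5831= -1849.84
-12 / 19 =-0.63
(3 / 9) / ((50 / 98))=49 / 75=0.65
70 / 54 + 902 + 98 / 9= 24683 / 27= 914.19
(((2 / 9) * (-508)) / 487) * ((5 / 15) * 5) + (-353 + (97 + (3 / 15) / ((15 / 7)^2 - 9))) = -134872823 / 525960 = -256.43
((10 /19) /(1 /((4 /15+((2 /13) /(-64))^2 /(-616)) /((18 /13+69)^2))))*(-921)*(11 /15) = -130907860483 /6841400832000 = -0.02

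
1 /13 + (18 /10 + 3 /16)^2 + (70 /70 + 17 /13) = 6.33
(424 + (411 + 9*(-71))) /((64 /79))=3871 /16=241.94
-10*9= -90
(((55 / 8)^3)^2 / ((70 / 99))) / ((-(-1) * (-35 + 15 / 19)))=-416538280125 / 95420416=-4365.30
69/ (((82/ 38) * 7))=1311/ 287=4.57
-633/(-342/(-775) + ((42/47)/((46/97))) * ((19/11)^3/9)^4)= -3639922286422648171272525/3702241106072209691779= -983.17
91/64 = 1.42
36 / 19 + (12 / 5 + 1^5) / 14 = 2843 / 1330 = 2.14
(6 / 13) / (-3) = -2 / 13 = -0.15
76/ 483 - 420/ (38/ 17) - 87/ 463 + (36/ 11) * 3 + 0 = -8324452219/ 46738461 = -178.11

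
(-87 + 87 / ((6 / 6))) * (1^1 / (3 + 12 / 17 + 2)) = 0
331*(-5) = -1655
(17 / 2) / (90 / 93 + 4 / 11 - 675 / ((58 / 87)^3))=-23188 / 6211093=-0.00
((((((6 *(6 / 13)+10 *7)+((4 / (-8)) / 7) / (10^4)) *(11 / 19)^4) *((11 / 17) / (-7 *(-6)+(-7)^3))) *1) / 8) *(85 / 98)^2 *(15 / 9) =-362603069887729 / 131645393647272960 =-0.00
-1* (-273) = 273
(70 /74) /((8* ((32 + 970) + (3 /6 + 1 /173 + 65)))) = 6055 /54664836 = 0.00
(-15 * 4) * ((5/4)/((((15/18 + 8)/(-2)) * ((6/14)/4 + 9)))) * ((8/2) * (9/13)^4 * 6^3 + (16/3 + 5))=10019241680/25733461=389.35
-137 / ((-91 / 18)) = 27.10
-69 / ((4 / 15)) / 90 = -23 / 8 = -2.88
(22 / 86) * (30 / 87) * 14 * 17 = 20.99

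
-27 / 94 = -0.29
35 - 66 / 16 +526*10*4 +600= 173367 / 8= 21670.88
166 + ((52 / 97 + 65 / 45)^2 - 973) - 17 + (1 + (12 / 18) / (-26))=-819.10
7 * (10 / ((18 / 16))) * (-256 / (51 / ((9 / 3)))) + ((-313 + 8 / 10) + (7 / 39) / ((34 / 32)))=-12421549 / 9945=-1249.02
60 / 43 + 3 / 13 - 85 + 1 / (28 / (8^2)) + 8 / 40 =-1582577 / 19565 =-80.89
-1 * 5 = -5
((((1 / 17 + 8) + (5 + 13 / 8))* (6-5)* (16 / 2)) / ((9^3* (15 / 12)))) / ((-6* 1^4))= -3994 / 185895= -0.02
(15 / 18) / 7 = 5 / 42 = 0.12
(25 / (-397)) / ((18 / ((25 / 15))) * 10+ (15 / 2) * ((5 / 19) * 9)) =-0.00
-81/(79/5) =-405/79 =-5.13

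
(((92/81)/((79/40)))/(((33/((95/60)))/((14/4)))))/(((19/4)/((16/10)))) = 20608/633501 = 0.03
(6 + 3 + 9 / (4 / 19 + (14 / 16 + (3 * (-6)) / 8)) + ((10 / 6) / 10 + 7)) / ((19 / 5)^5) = 9334375 / 876539046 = 0.01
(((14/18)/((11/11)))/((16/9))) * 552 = 483/2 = 241.50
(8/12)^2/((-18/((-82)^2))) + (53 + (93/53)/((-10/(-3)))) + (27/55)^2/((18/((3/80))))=-233749225201/2077812000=-112.50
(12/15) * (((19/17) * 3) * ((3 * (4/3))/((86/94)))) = 42864/3655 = 11.73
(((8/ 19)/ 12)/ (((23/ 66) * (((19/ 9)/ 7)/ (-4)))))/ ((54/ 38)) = -1232/ 1311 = -0.94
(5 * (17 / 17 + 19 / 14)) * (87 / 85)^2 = 249777 / 20230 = 12.35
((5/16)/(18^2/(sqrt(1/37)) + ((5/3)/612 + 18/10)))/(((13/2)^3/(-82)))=2395658700/55317615094458431- 5597372808000* sqrt(37)/719128996227959603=-0.00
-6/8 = -3/4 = -0.75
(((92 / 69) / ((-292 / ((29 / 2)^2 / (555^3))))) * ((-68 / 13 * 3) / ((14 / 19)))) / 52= 271643 / 118107245529000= 0.00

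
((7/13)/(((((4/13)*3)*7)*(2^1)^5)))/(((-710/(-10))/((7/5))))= 7/136320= 0.00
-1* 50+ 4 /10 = -248 /5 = -49.60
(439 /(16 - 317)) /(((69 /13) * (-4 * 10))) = 5707 /830760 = 0.01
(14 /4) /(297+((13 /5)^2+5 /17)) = 2975 /258446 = 0.01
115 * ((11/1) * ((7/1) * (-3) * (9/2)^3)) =-19365885/8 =-2420735.62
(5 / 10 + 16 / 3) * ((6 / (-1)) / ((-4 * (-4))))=-35 / 16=-2.19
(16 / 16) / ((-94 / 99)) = -1.05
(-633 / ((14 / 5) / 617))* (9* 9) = -158177205 / 14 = -11298371.79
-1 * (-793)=793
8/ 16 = 1/ 2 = 0.50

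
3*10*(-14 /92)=-4.57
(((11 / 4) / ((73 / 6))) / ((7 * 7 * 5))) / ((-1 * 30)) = -11 / 357700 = -0.00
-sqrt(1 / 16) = -0.25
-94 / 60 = -47 / 30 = -1.57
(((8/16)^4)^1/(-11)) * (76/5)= -19/220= -0.09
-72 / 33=-24 / 11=-2.18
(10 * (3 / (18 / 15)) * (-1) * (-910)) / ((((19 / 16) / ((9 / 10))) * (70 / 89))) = 416520 / 19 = 21922.11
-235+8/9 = -2107/9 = -234.11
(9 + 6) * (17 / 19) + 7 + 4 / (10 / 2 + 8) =5120 / 247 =20.73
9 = 9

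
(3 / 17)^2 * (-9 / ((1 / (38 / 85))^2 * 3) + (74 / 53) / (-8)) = -10671381 / 442661300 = -0.02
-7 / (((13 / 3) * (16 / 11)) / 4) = -231 / 52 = -4.44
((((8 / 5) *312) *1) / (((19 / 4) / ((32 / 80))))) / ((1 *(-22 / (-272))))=2715648 / 5225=519.74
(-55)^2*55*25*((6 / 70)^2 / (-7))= -1497375 / 343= -4365.52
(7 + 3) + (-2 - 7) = 1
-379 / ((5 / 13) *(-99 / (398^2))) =780456508 / 495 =1576679.81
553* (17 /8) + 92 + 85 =10817 /8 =1352.12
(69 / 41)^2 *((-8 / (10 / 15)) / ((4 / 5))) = -71415 / 1681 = -42.48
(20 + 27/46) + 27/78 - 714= -207227/299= -693.07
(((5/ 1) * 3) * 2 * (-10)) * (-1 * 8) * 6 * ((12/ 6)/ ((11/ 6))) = 15709.09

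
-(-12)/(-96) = -1/8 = -0.12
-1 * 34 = -34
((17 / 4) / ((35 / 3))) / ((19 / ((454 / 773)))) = 11577 / 1028090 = 0.01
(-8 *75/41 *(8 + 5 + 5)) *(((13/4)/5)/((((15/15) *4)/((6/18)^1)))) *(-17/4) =60.64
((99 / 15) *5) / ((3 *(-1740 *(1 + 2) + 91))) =-11 / 5129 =-0.00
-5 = -5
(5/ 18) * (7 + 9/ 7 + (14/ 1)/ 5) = 3.08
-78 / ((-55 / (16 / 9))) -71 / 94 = 27389 / 15510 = 1.77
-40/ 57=-0.70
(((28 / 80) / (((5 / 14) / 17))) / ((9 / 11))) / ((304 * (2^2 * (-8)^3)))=-9163 / 280166400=-0.00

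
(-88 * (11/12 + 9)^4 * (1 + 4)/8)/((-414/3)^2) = -11029365655/394896384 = -27.93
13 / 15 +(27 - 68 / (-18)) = 1424 / 45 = 31.64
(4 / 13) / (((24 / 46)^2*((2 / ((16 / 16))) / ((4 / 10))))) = 529 / 2340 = 0.23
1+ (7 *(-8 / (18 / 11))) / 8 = -3.28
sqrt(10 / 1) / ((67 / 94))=94 * sqrt(10) / 67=4.44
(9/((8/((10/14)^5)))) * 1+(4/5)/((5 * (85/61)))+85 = 24378687889/285719000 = 85.32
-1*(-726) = 726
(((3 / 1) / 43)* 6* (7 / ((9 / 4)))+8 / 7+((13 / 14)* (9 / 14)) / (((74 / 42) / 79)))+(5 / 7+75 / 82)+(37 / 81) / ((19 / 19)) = 4630102361 / 147943908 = 31.30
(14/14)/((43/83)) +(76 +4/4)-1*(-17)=4125/43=95.93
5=5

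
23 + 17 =40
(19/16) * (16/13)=19/13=1.46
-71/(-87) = 71/87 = 0.82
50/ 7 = 7.14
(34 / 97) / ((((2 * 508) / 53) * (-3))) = -901 / 147828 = -0.01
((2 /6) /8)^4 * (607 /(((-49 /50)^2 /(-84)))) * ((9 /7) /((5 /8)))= -75875 /230496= -0.33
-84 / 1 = -84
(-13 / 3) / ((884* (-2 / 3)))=1 / 136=0.01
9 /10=0.90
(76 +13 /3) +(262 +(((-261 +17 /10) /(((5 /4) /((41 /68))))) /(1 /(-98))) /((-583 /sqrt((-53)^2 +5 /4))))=1027 /3 - 15628011 *sqrt(1249) /495550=-772.21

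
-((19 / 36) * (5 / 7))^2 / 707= -9025 / 44897328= -0.00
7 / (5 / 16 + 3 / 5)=560 / 73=7.67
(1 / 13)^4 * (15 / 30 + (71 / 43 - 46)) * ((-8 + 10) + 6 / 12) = -18855 / 4912492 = -0.00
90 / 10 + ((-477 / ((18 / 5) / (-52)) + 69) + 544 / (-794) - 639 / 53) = 146345589 / 21041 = 6955.26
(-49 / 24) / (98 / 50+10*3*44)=-1225 / 793176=-0.00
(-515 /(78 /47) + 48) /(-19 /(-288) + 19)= -982128 /71383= -13.76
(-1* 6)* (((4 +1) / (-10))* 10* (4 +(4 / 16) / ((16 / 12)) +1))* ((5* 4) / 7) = 6225 / 14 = 444.64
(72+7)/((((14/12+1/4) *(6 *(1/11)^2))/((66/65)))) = 1261788/1105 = 1141.89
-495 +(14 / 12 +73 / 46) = -33965 / 69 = -492.25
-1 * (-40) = 40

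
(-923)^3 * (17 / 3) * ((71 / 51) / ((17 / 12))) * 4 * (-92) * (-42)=-1150533576739456 / 17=-67678445690556.24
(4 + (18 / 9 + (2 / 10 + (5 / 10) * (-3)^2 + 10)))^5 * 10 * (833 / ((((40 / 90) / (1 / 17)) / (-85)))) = -2849306954699079 / 8000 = -356163369337.38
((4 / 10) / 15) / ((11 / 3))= 2 / 275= 0.01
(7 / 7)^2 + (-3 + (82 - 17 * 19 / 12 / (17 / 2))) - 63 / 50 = 5668 / 75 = 75.57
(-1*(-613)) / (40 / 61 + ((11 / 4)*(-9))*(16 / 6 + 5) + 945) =149572 / 184441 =0.81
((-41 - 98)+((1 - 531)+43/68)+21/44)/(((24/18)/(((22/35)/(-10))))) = 749373/23800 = 31.49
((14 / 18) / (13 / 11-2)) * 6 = -154 / 27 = -5.70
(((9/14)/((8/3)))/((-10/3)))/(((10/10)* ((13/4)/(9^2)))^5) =-9037745167392/12995255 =-695465.01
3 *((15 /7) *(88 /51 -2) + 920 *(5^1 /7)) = 234390 /119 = 1969.66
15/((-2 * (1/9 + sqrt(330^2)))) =-135/5942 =-0.02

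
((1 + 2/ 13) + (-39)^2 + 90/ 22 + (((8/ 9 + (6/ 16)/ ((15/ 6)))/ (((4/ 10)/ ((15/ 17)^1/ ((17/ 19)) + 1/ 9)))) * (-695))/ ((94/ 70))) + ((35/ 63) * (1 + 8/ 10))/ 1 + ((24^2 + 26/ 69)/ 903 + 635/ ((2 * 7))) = 25189876292333/ 256284392364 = 98.29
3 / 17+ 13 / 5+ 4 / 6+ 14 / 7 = 5.44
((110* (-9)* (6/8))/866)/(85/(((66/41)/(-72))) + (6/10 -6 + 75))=9075/39503456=0.00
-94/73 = -1.29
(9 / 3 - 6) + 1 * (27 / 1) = 24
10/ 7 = 1.43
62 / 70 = 31 / 35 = 0.89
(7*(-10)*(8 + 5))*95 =-86450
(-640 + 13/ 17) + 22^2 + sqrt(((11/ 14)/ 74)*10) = -2639/ 17 + sqrt(28490)/ 518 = -154.91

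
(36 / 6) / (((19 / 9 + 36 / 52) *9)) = 39 / 164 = 0.24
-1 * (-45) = 45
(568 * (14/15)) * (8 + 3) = 87472/15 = 5831.47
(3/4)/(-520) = -3/2080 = -0.00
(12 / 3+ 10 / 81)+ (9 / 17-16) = -15625 / 1377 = -11.35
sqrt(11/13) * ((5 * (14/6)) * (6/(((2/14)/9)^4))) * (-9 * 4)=-39697461720 * sqrt(143)/13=-36516353699.00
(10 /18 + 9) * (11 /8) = 473 /36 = 13.14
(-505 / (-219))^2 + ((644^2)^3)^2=5088976065685425978676226000000000.00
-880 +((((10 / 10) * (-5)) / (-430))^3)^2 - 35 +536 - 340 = -290883842062783 / 404567235136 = -719.00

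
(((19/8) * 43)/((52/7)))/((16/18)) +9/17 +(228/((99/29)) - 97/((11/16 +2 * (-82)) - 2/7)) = 83.38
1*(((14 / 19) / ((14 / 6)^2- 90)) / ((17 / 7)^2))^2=38118276 / 17461124179801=0.00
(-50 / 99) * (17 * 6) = -1700 / 33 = -51.52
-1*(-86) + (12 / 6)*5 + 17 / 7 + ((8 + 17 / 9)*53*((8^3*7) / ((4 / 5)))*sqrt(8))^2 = 25007818430929409 / 567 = 44105499878182.38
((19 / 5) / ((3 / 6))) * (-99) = -3762 / 5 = -752.40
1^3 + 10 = 11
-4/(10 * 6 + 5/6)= -24/365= -0.07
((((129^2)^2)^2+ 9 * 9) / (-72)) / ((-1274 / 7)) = 4260349001185569 / 728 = 5852127748881.28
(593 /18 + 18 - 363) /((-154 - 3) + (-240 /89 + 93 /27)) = 499913 /250316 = 2.00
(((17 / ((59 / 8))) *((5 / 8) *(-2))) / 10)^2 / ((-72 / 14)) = -0.02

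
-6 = -6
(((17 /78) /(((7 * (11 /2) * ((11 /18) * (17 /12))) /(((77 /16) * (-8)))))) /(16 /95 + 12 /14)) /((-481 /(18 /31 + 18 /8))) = 161595 /111862322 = 0.00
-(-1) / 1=1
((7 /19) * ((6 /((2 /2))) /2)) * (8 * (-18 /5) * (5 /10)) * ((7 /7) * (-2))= 3024 /95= 31.83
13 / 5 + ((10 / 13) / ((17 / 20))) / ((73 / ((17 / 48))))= 74147 / 28470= 2.60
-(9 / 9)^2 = -1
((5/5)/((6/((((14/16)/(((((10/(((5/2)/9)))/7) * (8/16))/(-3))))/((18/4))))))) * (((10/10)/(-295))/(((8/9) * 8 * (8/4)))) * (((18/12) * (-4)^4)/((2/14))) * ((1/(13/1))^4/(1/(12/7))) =49/33701980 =0.00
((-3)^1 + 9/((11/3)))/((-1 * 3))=2/11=0.18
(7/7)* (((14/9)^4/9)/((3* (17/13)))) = 499408/3011499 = 0.17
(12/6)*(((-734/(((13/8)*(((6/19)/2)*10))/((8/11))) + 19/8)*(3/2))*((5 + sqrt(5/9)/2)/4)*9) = -31764789/4576 - 10588263*sqrt(5)/45760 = -7459.00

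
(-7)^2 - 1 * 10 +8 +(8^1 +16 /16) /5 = 244 /5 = 48.80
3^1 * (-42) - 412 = -538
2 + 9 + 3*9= 38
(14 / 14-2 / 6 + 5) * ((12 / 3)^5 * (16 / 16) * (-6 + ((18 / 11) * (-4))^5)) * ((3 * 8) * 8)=-2156791525933056 / 161051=-13391978478.45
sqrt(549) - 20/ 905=-4/ 181 + 3 * sqrt(61)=23.41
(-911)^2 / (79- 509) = -829921 / 430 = -1930.05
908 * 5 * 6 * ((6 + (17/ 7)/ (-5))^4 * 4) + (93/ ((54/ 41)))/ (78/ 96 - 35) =148852506871419016/ 1477515375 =100745149.18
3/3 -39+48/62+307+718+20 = 31241/31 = 1007.77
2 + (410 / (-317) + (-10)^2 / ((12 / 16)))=127472 / 951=134.04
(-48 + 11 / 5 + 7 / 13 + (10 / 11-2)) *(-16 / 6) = 265136 / 2145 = 123.61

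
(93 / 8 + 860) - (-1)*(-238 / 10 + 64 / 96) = 101819 / 120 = 848.49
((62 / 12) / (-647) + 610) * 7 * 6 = 16575923 / 647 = 25619.66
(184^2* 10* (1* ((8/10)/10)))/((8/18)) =304704/5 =60940.80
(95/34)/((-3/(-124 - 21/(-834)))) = 3274175/28356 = 115.47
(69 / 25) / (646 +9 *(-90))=-69 / 4100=-0.02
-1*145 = -145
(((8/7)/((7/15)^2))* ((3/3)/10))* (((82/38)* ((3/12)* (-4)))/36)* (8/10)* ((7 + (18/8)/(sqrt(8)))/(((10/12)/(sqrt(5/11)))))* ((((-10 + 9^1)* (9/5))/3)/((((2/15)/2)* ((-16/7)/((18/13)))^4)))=457570701* sqrt(110)/244500439040 + 355888323* sqrt(55)/15281277440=0.19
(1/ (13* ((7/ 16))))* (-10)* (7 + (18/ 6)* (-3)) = 3.52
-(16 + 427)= -443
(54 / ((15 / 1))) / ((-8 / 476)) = -1071 / 5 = -214.20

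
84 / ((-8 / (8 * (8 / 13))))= -672 / 13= -51.69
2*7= 14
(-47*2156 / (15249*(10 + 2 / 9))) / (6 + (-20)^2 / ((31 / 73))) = -0.00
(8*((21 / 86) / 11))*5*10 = 4200 / 473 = 8.88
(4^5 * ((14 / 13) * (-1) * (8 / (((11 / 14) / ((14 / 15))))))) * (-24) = 251511.59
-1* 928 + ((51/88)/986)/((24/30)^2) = -75784117/81664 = -928.00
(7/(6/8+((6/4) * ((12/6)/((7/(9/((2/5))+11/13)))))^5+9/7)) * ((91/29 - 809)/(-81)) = 10889111319136960/15679070312011434747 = 0.00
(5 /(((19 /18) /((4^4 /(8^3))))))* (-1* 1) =-2.37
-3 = -3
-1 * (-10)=10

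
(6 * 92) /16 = 69 /2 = 34.50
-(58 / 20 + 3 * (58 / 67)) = -3683 / 670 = -5.50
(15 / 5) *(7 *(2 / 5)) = 42 / 5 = 8.40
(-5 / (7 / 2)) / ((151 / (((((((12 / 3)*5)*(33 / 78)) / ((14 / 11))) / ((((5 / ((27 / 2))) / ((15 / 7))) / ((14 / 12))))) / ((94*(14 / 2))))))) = -81675 / 126582092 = -0.00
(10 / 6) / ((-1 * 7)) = -0.24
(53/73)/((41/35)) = 1855/2993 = 0.62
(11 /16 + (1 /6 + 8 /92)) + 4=4.94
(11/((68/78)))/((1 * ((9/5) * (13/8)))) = 4.31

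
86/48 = 43/24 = 1.79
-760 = -760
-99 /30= -33 /10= -3.30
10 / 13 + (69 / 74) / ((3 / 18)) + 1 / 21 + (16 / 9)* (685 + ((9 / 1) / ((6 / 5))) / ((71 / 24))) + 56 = 2764040714 / 2151513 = 1284.70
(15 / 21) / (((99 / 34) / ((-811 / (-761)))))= 137870 / 527373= 0.26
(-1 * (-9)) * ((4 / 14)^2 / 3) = 12 / 49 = 0.24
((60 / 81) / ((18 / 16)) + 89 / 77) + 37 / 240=2946529 / 1496880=1.97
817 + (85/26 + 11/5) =106921/130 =822.47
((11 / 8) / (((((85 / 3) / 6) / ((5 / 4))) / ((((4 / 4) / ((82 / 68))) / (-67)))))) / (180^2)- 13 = -1028476811 / 79113600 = -13.00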